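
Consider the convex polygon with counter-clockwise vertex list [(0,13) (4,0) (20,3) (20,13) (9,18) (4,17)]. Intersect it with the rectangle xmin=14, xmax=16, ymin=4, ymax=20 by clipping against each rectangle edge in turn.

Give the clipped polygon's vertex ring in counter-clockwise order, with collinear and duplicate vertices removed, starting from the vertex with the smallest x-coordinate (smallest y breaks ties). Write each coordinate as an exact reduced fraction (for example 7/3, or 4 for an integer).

1. After x ≥ 14: [(14,15/8) (20,3) (20,13) (14,173/11)]
2. After x ≤ 16: [(14,15/8) (16,9/4) (16,163/11) (14,173/11)]
3. After y ≥ 4: [(14,4) (16,4) (16,163/11) (14,173/11)]
4. After y ≤ 20: [(14,4) (16,4) (16,163/11) (14,173/11)]
5. Canonical ring: [(14,4) (16,4) (16,163/11) (14,173/11)]

Clipped polygon: [(14,4) (16,4) (16,163/11) (14,173/11)]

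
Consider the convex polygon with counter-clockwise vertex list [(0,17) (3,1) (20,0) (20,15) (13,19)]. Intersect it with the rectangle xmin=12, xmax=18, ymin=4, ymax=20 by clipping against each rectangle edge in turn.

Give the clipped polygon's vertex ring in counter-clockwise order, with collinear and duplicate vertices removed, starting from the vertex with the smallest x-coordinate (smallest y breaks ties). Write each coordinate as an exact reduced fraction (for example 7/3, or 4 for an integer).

1. After x ≥ 12: [(12,245/13) (12,8/17) (20,0) (20,15) (13,19)]
2. After x ≤ 18: [(12,245/13) (12,8/17) (18,2/17) (18,113/7) (13,19)]
3. After y ≥ 4: [(12,245/13) (12,4) (18,4) (18,113/7) (13,19)]
4. After y ≤ 20: [(12,245/13) (12,4) (18,4) (18,113/7) (13,19)]
5. Canonical ring: [(12,4) (18,4) (18,113/7) (13,19) (12,245/13)]

Clipped polygon: [(12,4) (18,4) (18,113/7) (13,19) (12,245/13)]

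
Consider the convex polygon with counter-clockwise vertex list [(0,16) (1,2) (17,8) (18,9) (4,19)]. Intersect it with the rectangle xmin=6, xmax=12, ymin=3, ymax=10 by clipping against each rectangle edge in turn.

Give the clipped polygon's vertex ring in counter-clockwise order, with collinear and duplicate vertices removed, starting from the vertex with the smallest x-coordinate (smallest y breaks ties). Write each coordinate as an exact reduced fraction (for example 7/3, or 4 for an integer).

1. After x ≥ 6: [(6,31/8) (17,8) (18,9) (6,123/7)]
2. After x ≤ 12: [(6,31/8) (12,49/8) (12,93/7) (6,123/7)]
3. After y ≥ 3: [(6,31/8) (12,49/8) (12,93/7) (6,123/7)]
4. After y ≤ 10: [(6,10) (6,31/8) (12,49/8) (12,10)]
5. Canonical ring: [(6,31/8) (12,49/8) (12,10) (6,10)]

Clipped polygon: [(6,31/8) (12,49/8) (12,10) (6,10)]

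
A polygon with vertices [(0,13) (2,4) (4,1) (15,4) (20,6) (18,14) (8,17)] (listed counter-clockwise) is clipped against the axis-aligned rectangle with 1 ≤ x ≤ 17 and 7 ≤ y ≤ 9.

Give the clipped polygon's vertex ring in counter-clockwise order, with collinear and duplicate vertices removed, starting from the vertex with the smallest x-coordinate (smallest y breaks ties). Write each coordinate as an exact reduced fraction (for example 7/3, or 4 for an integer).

Clipped polygon: [(1,17/2) (4/3,7) (17,7) (17,9) (1,9)]

1. After x ≥ 1: [(1,27/2) (1,17/2) (2,4) (4,1) (15,4) (20,6) (18,14) (8,17)]
2. After x ≤ 17: [(1,27/2) (1,17/2) (2,4) (4,1) (15,4) (17,24/5) (17,143/10) (8,17)]
3. After y ≥ 7: [(1,27/2) (1,17/2) (4/3,7) (17,7) (17,143/10) (8,17)]
4. After y ≤ 9: [(1,9) (1,17/2) (4/3,7) (17,7) (17,9)]
5. Canonical ring: [(1,17/2) (4/3,7) (17,7) (17,9) (1,9)]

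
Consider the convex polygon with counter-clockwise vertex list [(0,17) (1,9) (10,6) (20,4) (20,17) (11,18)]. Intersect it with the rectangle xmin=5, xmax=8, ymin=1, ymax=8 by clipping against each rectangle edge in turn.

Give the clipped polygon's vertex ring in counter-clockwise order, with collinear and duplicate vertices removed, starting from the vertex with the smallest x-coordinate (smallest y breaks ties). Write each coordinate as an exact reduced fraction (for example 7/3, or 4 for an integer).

1. After x ≥ 5: [(5,192/11) (5,23/3) (10,6) (20,4) (20,17) (11,18)]
2. After x ≤ 8: [(8,195/11) (5,192/11) (5,23/3) (8,20/3)]
3. After y ≥ 1: [(8,195/11) (5,192/11) (5,23/3) (8,20/3)]
4. After y ≤ 8: [(8,8) (5,8) (5,23/3) (8,20/3)]
5. Canonical ring: [(5,23/3) (8,20/3) (8,8) (5,8)]

Clipped polygon: [(5,23/3) (8,20/3) (8,8) (5,8)]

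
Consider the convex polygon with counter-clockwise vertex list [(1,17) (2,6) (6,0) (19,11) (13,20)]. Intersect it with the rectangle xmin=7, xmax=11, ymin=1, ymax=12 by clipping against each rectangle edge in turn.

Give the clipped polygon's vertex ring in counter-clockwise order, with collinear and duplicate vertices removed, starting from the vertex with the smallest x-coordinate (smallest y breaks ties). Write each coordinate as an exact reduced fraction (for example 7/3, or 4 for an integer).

Clipped polygon: [(7,1) (79/11,1) (11,55/13) (11,12) (7,12)]

1. After x ≥ 7: [(7,37/2) (7,11/13) (19,11) (13,20)]
2. After x ≤ 11: [(11,39/2) (7,37/2) (7,11/13) (11,55/13)]
3. After y ≥ 1: [(11,39/2) (7,37/2) (7,1) (79/11,1) (11,55/13)]
4. After y ≤ 12: [(11,12) (7,12) (7,1) (79/11,1) (11,55/13)]
5. Canonical ring: [(7,1) (79/11,1) (11,55/13) (11,12) (7,12)]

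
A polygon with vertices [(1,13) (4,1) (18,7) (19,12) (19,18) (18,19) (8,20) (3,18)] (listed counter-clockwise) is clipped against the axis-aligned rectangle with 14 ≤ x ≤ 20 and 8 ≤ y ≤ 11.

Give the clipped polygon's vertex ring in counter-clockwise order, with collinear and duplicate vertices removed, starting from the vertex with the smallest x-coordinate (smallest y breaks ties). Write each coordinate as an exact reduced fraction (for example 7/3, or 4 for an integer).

1. After x ≥ 14: [(14,37/7) (18,7) (19,12) (19,18) (18,19) (14,97/5)]
2. After x ≤ 20: [(14,37/7) (18,7) (19,12) (19,18) (18,19) (14,97/5)]
3. After y ≥ 8: [(14,8) (91/5,8) (19,12) (19,18) (18,19) (14,97/5)]
4. After y ≤ 11: [(14,11) (14,8) (91/5,8) (94/5,11)]
5. Canonical ring: [(14,8) (91/5,8) (94/5,11) (14,11)]

Clipped polygon: [(14,8) (91/5,8) (94/5,11) (14,11)]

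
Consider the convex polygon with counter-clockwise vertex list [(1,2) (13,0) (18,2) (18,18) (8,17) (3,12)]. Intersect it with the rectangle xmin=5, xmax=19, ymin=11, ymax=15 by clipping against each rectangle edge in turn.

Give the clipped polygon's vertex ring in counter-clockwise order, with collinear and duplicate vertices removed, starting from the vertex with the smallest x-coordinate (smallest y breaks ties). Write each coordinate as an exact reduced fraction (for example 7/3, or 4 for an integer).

Clipped polygon: [(5,11) (18,11) (18,15) (6,15) (5,14)]

1. After x ≥ 5: [(5,4/3) (13,0) (18,2) (18,18) (8,17) (5,14)]
2. After x ≤ 19: [(5,4/3) (13,0) (18,2) (18,18) (8,17) (5,14)]
3. After y ≥ 11: [(5,11) (18,11) (18,18) (8,17) (5,14)]
4. After y ≤ 15: [(5,11) (18,11) (18,15) (6,15) (5,14)]
5. Canonical ring: [(5,11) (18,11) (18,15) (6,15) (5,14)]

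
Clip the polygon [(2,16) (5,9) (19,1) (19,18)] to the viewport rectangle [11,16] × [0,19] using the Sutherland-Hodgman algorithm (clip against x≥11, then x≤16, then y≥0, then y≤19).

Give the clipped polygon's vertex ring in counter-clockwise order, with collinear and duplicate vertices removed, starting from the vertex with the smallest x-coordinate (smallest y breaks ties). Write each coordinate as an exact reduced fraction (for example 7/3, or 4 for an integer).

Clipped polygon: [(11,39/7) (16,19/7) (16,300/17) (11,290/17)]

1. After x ≥ 11: [(11,290/17) (11,39/7) (19,1) (19,18)]
2. After x ≤ 16: [(16,300/17) (11,290/17) (11,39/7) (16,19/7)]
3. After y ≥ 0: [(16,300/17) (11,290/17) (11,39/7) (16,19/7)]
4. After y ≤ 19: [(16,300/17) (11,290/17) (11,39/7) (16,19/7)]
5. Canonical ring: [(11,39/7) (16,19/7) (16,300/17) (11,290/17)]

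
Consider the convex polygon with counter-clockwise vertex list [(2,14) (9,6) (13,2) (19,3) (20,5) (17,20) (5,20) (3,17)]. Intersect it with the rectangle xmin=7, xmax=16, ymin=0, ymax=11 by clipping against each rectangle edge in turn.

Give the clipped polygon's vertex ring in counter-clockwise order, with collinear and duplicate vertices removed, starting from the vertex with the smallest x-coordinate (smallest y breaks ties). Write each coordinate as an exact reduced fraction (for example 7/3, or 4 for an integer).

1. After x ≥ 7: [(7,58/7) (9,6) (13,2) (19,3) (20,5) (17,20) (7,20)]
2. After x ≤ 16: [(7,58/7) (9,6) (13,2) (16,5/2) (16,20) (7,20)]
3. After y ≥ 0: [(7,58/7) (9,6) (13,2) (16,5/2) (16,20) (7,20)]
4. After y ≤ 11: [(7,11) (7,58/7) (9,6) (13,2) (16,5/2) (16,11)]
5. Canonical ring: [(7,58/7) (9,6) (13,2) (16,5/2) (16,11) (7,11)]

Clipped polygon: [(7,58/7) (9,6) (13,2) (16,5/2) (16,11) (7,11)]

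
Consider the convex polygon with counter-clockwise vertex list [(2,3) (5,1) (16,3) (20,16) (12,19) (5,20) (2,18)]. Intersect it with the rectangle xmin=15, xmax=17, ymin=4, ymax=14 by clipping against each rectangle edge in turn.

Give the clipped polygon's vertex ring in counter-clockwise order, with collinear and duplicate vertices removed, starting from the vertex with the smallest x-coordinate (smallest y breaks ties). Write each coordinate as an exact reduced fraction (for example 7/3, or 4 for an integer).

1. After x ≥ 15: [(15,31/11) (16,3) (20,16) (15,143/8)]
2. After x ≤ 17: [(15,31/11) (16,3) (17,25/4) (17,137/8) (15,143/8)]
3. After y ≥ 4: [(15,4) (212/13,4) (17,25/4) (17,137/8) (15,143/8)]
4. After y ≤ 14: [(15,14) (15,4) (212/13,4) (17,25/4) (17,14)]
5. Canonical ring: [(15,4) (212/13,4) (17,25/4) (17,14) (15,14)]

Clipped polygon: [(15,4) (212/13,4) (17,25/4) (17,14) (15,14)]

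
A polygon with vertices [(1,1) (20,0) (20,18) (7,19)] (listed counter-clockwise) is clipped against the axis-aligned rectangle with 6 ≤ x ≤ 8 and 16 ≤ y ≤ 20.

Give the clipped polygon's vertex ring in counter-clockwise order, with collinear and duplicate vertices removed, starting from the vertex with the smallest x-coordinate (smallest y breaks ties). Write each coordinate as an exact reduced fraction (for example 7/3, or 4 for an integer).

1. After x ≥ 6: [(6,16) (6,14/19) (20,0) (20,18) (7,19)]
2. After x ≤ 8: [(6,16) (6,14/19) (8,12/19) (8,246/13) (7,19)]
3. After y ≥ 16: [(6,16) (6,16) (8,16) (8,246/13) (7,19)]
4. After y ≤ 20: [(6,16) (6,16) (8,16) (8,246/13) (7,19)]
5. Canonical ring: [(6,16) (8,16) (8,246/13) (7,19)]

Clipped polygon: [(6,16) (8,16) (8,246/13) (7,19)]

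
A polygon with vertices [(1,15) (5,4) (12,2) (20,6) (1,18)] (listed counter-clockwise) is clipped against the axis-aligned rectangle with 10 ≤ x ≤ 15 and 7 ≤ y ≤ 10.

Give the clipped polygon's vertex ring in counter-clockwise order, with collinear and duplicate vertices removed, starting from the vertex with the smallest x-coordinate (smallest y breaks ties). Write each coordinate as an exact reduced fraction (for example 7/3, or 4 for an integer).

Clipped polygon: [(10,7) (15,7) (15,174/19) (41/3,10) (10,10)]

1. After x ≥ 10: [(10,18/7) (12,2) (20,6) (10,234/19)]
2. After x ≤ 15: [(10,18/7) (12,2) (15,7/2) (15,174/19) (10,234/19)]
3. After y ≥ 7: [(10,7) (15,7) (15,174/19) (10,234/19)]
4. After y ≤ 10: [(10,10) (10,7) (15,7) (15,174/19) (41/3,10)]
5. Canonical ring: [(10,7) (15,7) (15,174/19) (41/3,10) (10,10)]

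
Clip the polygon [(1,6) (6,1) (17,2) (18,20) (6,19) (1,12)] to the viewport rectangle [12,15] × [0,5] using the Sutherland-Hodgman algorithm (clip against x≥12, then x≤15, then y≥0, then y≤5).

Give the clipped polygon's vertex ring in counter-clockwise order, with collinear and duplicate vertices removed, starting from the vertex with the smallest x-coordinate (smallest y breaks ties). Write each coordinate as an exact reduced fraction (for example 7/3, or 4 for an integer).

Clipped polygon: [(12,17/11) (15,20/11) (15,5) (12,5)]

1. After x ≥ 12: [(12,17/11) (17,2) (18,20) (12,39/2)]
2. After x ≤ 15: [(12,17/11) (15,20/11) (15,79/4) (12,39/2)]
3. After y ≥ 0: [(12,17/11) (15,20/11) (15,79/4) (12,39/2)]
4. After y ≤ 5: [(12,5) (12,17/11) (15,20/11) (15,5)]
5. Canonical ring: [(12,17/11) (15,20/11) (15,5) (12,5)]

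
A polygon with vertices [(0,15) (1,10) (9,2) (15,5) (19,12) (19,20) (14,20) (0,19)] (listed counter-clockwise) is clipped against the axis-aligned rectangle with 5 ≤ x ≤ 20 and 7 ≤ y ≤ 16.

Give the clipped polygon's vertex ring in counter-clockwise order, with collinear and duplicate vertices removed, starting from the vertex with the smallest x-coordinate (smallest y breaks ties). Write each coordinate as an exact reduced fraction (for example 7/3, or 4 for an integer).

1. After x ≥ 5: [(5,6) (9,2) (15,5) (19,12) (19,20) (14,20) (5,271/14)]
2. After x ≤ 20: [(5,6) (9,2) (15,5) (19,12) (19,20) (14,20) (5,271/14)]
3. After y ≥ 7: [(5,7) (113/7,7) (19,12) (19,20) (14,20) (5,271/14)]
4. After y ≤ 16: [(5,16) (5,7) (113/7,7) (19,12) (19,16)]
5. Canonical ring: [(5,7) (113/7,7) (19,12) (19,16) (5,16)]

Clipped polygon: [(5,7) (113/7,7) (19,12) (19,16) (5,16)]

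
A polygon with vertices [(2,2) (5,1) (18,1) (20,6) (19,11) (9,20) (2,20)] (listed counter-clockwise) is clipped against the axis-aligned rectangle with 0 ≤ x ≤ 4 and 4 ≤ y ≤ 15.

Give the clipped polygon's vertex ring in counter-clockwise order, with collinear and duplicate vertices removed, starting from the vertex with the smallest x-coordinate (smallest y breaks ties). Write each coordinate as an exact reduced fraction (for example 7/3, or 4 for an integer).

Clipped polygon: [(2,4) (4,4) (4,15) (2,15)]

1. After x ≥ 0: [(2,2) (5,1) (18,1) (20,6) (19,11) (9,20) (2,20)]
2. After x ≤ 4: [(2,2) (4,4/3) (4,20) (2,20)]
3. After y ≥ 4: [(2,4) (4,4) (4,20) (2,20)]
4. After y ≤ 15: [(2,15) (2,4) (4,4) (4,15)]
5. Canonical ring: [(2,4) (4,4) (4,15) (2,15)]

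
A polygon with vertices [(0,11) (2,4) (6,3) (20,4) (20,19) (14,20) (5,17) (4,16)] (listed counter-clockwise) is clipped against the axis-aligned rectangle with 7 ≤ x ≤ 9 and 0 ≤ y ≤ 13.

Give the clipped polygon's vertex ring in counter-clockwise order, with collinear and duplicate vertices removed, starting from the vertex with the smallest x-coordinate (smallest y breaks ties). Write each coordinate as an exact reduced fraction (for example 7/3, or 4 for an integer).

1. After x ≥ 7: [(7,43/14) (20,4) (20,19) (14,20) (7,53/3)]
2. After x ≤ 9: [(7,43/14) (9,45/14) (9,55/3) (7,53/3)]
3. After y ≥ 0: [(7,43/14) (9,45/14) (9,55/3) (7,53/3)]
4. After y ≤ 13: [(7,13) (7,43/14) (9,45/14) (9,13)]
5. Canonical ring: [(7,43/14) (9,45/14) (9,13) (7,13)]

Clipped polygon: [(7,43/14) (9,45/14) (9,13) (7,13)]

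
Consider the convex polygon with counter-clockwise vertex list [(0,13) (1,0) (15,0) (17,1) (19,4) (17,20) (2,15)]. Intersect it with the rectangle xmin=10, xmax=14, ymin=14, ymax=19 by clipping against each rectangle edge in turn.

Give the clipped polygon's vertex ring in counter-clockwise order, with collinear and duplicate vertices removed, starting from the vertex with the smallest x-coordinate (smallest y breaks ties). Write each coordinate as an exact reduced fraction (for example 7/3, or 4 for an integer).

Clipped polygon: [(10,14) (14,14) (14,19) (10,53/3)]

1. After x ≥ 10: [(10,0) (15,0) (17,1) (19,4) (17,20) (10,53/3)]
2. After x ≤ 14: [(10,0) (14,0) (14,19) (10,53/3)]
3. After y ≥ 14: [(10,14) (14,14) (14,19) (10,53/3)]
4. After y ≤ 19: [(10,14) (14,14) (14,19) (10,53/3)]
5. Canonical ring: [(10,14) (14,14) (14,19) (10,53/3)]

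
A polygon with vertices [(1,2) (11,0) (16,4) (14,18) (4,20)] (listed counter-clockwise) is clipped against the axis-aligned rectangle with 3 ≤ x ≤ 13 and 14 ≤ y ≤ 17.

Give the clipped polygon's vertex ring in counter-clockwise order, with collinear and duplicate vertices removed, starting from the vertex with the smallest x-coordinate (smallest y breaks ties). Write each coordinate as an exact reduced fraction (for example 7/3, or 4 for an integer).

1. After x ≥ 3: [(3,14) (3,8/5) (11,0) (16,4) (14,18) (4,20)]
2. After x ≤ 13: [(3,14) (3,8/5) (11,0) (13,8/5) (13,91/5) (4,20)]
3. After y ≥ 14: [(3,14) (3,14) (13,14) (13,91/5) (4,20)]
4. After y ≤ 17: [(7/2,17) (3,14) (3,14) (13,14) (13,17)]
5. Canonical ring: [(3,14) (13,14) (13,17) (7/2,17)]

Clipped polygon: [(3,14) (13,14) (13,17) (7/2,17)]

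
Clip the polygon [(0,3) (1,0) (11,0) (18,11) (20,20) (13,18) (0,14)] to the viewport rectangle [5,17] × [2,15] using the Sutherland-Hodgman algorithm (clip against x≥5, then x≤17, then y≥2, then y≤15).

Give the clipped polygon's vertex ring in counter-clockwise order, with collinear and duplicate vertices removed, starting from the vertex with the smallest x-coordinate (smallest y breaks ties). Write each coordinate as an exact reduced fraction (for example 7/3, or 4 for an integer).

Clipped polygon: [(5,2) (135/11,2) (17,66/7) (17,15) (5,15)]

1. After x ≥ 5: [(5,0) (11,0) (18,11) (20,20) (13,18) (5,202/13)]
2. After x ≤ 17: [(5,0) (11,0) (17,66/7) (17,134/7) (13,18) (5,202/13)]
3. After y ≥ 2: [(5,2) (135/11,2) (17,66/7) (17,134/7) (13,18) (5,202/13)]
4. After y ≤ 15: [(5,15) (5,2) (135/11,2) (17,66/7) (17,15)]
5. Canonical ring: [(5,2) (135/11,2) (17,66/7) (17,15) (5,15)]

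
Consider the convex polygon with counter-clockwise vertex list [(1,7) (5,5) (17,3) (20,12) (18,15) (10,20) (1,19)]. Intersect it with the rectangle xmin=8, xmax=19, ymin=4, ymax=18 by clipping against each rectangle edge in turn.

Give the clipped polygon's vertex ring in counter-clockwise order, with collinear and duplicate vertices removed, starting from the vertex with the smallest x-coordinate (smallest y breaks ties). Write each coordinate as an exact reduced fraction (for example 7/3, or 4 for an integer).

Clipped polygon: [(8,9/2) (11,4) (52/3,4) (19,9) (19,27/2) (18,15) (66/5,18) (8,18)]

1. After x ≥ 8: [(8,9/2) (17,3) (20,12) (18,15) (10,20) (8,178/9)]
2. After x ≤ 19: [(8,9/2) (17,3) (19,9) (19,27/2) (18,15) (10,20) (8,178/9)]
3. After y ≥ 4: [(8,9/2) (11,4) (52/3,4) (19,9) (19,27/2) (18,15) (10,20) (8,178/9)]
4. After y ≤ 18: [(8,18) (8,9/2) (11,4) (52/3,4) (19,9) (19,27/2) (18,15) (66/5,18)]
5. Canonical ring: [(8,9/2) (11,4) (52/3,4) (19,9) (19,27/2) (18,15) (66/5,18) (8,18)]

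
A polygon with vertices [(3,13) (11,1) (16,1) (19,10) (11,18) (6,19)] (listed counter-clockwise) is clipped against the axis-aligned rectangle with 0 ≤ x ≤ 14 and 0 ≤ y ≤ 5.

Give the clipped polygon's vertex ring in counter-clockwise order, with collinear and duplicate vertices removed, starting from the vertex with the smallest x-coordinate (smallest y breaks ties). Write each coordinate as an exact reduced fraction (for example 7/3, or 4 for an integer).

Clipped polygon: [(25/3,5) (11,1) (14,1) (14,5)]

1. After x ≥ 0: [(3,13) (11,1) (16,1) (19,10) (11,18) (6,19)]
2. After x ≤ 14: [(3,13) (11,1) (14,1) (14,15) (11,18) (6,19)]
3. After y ≥ 0: [(3,13) (11,1) (14,1) (14,15) (11,18) (6,19)]
4. After y ≤ 5: [(25/3,5) (11,1) (14,1) (14,5)]
5. Canonical ring: [(25/3,5) (11,1) (14,1) (14,5)]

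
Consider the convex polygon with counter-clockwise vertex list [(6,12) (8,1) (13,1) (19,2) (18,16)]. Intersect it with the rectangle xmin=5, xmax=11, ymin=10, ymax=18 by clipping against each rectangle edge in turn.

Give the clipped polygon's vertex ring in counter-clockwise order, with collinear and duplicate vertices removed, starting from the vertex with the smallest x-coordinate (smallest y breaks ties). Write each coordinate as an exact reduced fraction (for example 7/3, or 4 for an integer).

Clipped polygon: [(6,12) (70/11,10) (11,10) (11,41/3)]

1. After x ≥ 5: [(6,12) (8,1) (13,1) (19,2) (18,16)]
2. After x ≤ 11: [(11,41/3) (6,12) (8,1) (11,1)]
3. After y ≥ 10: [(11,10) (11,41/3) (6,12) (70/11,10)]
4. After y ≤ 18: [(11,10) (11,41/3) (6,12) (70/11,10)]
5. Canonical ring: [(6,12) (70/11,10) (11,10) (11,41/3)]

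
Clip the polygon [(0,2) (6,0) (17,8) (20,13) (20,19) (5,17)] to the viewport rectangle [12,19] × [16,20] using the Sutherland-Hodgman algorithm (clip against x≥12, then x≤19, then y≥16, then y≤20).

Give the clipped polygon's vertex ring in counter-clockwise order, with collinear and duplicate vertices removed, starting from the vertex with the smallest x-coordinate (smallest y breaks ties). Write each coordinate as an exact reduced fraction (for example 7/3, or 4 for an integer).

1. After x ≥ 12: [(12,48/11) (17,8) (20,13) (20,19) (12,269/15)]
2. After x ≤ 19: [(12,48/11) (17,8) (19,34/3) (19,283/15) (12,269/15)]
3. After y ≥ 16: [(12,16) (19,16) (19,283/15) (12,269/15)]
4. After y ≤ 20: [(12,16) (19,16) (19,283/15) (12,269/15)]
5. Canonical ring: [(12,16) (19,16) (19,283/15) (12,269/15)]

Clipped polygon: [(12,16) (19,16) (19,283/15) (12,269/15)]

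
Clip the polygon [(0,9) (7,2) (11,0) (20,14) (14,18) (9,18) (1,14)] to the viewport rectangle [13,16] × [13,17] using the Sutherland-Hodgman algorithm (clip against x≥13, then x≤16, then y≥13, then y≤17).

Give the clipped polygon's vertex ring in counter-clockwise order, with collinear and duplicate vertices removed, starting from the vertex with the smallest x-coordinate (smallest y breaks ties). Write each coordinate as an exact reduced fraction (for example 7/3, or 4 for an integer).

Clipped polygon: [(13,13) (16,13) (16,50/3) (31/2,17) (13,17)]

1. After x ≥ 13: [(13,28/9) (20,14) (14,18) (13,18)]
2. After x ≤ 16: [(13,28/9) (16,70/9) (16,50/3) (14,18) (13,18)]
3. After y ≥ 13: [(13,13) (16,13) (16,50/3) (14,18) (13,18)]
4. After y ≤ 17: [(13,17) (13,13) (16,13) (16,50/3) (31/2,17)]
5. Canonical ring: [(13,13) (16,13) (16,50/3) (31/2,17) (13,17)]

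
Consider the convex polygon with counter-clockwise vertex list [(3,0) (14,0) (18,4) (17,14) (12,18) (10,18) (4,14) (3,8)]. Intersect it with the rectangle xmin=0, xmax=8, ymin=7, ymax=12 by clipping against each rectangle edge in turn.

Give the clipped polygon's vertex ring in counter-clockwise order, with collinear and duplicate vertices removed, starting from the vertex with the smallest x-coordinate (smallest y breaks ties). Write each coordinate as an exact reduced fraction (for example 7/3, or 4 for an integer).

Clipped polygon: [(3,7) (8,7) (8,12) (11/3,12) (3,8)]

1. After x ≥ 0: [(3,0) (14,0) (18,4) (17,14) (12,18) (10,18) (4,14) (3,8)]
2. After x ≤ 8: [(3,0) (8,0) (8,50/3) (4,14) (3,8)]
3. After y ≥ 7: [(3,7) (8,7) (8,50/3) (4,14) (3,8)]
4. After y ≤ 12: [(3,7) (8,7) (8,12) (11/3,12) (3,8)]
5. Canonical ring: [(3,7) (8,7) (8,12) (11/3,12) (3,8)]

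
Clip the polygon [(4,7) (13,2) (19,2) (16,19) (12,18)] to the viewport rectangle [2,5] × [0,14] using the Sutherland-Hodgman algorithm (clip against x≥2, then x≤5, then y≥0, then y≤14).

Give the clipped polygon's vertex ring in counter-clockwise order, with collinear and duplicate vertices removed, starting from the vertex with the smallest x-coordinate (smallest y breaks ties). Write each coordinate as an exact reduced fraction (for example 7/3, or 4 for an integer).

1. After x ≥ 2: [(4,7) (13,2) (19,2) (16,19) (12,18)]
2. After x ≤ 5: [(5,67/8) (4,7) (5,58/9)]
3. After y ≥ 0: [(5,67/8) (4,7) (5,58/9)]
4. After y ≤ 14: [(5,67/8) (4,7) (5,58/9)]
5. Canonical ring: [(4,7) (5,58/9) (5,67/8)]

Clipped polygon: [(4,7) (5,58/9) (5,67/8)]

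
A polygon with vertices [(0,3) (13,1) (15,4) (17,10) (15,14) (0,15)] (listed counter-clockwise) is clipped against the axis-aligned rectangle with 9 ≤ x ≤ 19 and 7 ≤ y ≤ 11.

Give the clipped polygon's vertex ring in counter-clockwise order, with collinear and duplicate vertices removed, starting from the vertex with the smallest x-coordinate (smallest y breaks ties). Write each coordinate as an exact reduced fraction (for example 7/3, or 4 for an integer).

Clipped polygon: [(9,7) (16,7) (17,10) (33/2,11) (9,11)]

1. After x ≥ 9: [(9,21/13) (13,1) (15,4) (17,10) (15,14) (9,72/5)]
2. After x ≤ 19: [(9,21/13) (13,1) (15,4) (17,10) (15,14) (9,72/5)]
3. After y ≥ 7: [(9,7) (16,7) (17,10) (15,14) (9,72/5)]
4. After y ≤ 11: [(9,11) (9,7) (16,7) (17,10) (33/2,11)]
5. Canonical ring: [(9,7) (16,7) (17,10) (33/2,11) (9,11)]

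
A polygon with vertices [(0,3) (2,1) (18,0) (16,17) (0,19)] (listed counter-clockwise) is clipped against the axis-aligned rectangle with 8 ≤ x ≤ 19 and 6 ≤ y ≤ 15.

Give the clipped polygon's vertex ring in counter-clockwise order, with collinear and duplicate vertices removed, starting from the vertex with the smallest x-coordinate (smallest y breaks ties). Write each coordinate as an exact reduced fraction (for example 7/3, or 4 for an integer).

Clipped polygon: [(8,6) (294/17,6) (276/17,15) (8,15)]

1. After x ≥ 8: [(8,5/8) (18,0) (16,17) (8,18)]
2. After x ≤ 19: [(8,5/8) (18,0) (16,17) (8,18)]
3. After y ≥ 6: [(8,6) (294/17,6) (16,17) (8,18)]
4. After y ≤ 15: [(8,15) (8,6) (294/17,6) (276/17,15)]
5. Canonical ring: [(8,6) (294/17,6) (276/17,15) (8,15)]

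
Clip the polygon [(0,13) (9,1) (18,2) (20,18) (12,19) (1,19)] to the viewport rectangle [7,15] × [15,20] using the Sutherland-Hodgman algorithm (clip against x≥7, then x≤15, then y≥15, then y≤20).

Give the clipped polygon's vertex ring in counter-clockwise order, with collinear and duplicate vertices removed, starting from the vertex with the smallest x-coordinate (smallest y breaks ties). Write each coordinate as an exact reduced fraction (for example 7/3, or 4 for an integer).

1. After x ≥ 7: [(7,11/3) (9,1) (18,2) (20,18) (12,19) (7,19)]
2. After x ≤ 15: [(7,11/3) (9,1) (15,5/3) (15,149/8) (12,19) (7,19)]
3. After y ≥ 15: [(7,15) (15,15) (15,149/8) (12,19) (7,19)]
4. After y ≤ 20: [(7,15) (15,15) (15,149/8) (12,19) (7,19)]
5. Canonical ring: [(7,15) (15,15) (15,149/8) (12,19) (7,19)]

Clipped polygon: [(7,15) (15,15) (15,149/8) (12,19) (7,19)]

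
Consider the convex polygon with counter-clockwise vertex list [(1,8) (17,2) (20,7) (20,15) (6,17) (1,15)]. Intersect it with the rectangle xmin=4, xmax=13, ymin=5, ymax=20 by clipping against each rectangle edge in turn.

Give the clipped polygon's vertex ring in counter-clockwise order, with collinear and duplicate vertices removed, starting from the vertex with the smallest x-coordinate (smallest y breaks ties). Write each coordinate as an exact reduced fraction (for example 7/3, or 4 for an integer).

1. After x ≥ 4: [(4,55/8) (17,2) (20,7) (20,15) (6,17) (4,81/5)]
2. After x ≤ 13: [(4,55/8) (13,7/2) (13,16) (6,17) (4,81/5)]
3. After y ≥ 5: [(4,55/8) (9,5) (13,5) (13,16) (6,17) (4,81/5)]
4. After y ≤ 20: [(4,55/8) (9,5) (13,5) (13,16) (6,17) (4,81/5)]
5. Canonical ring: [(4,55/8) (9,5) (13,5) (13,16) (6,17) (4,81/5)]

Clipped polygon: [(4,55/8) (9,5) (13,5) (13,16) (6,17) (4,81/5)]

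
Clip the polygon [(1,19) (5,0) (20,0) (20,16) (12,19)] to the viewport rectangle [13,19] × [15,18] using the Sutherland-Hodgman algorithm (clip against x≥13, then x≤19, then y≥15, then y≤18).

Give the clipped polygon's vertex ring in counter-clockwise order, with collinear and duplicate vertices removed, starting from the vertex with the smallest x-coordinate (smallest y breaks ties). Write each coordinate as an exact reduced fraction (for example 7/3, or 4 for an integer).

Clipped polygon: [(13,15) (19,15) (19,131/8) (44/3,18) (13,18)]

1. After x ≥ 13: [(13,0) (20,0) (20,16) (13,149/8)]
2. After x ≤ 19: [(13,0) (19,0) (19,131/8) (13,149/8)]
3. After y ≥ 15: [(13,15) (19,15) (19,131/8) (13,149/8)]
4. After y ≤ 18: [(13,18) (13,15) (19,15) (19,131/8) (44/3,18)]
5. Canonical ring: [(13,15) (19,15) (19,131/8) (44/3,18) (13,18)]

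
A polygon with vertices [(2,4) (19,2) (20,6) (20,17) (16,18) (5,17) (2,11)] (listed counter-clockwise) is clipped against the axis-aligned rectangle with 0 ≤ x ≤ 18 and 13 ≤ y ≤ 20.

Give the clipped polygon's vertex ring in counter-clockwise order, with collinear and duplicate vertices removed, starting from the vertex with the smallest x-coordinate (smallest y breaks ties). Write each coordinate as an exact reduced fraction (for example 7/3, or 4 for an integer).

1. After x ≥ 0: [(2,4) (19,2) (20,6) (20,17) (16,18) (5,17) (2,11)]
2. After x ≤ 18: [(2,4) (18,36/17) (18,35/2) (16,18) (5,17) (2,11)]
3. After y ≥ 13: [(18,13) (18,35/2) (16,18) (5,17) (3,13)]
4. After y ≤ 20: [(18,13) (18,35/2) (16,18) (5,17) (3,13)]
5. Canonical ring: [(3,13) (18,13) (18,35/2) (16,18) (5,17)]

Clipped polygon: [(3,13) (18,13) (18,35/2) (16,18) (5,17)]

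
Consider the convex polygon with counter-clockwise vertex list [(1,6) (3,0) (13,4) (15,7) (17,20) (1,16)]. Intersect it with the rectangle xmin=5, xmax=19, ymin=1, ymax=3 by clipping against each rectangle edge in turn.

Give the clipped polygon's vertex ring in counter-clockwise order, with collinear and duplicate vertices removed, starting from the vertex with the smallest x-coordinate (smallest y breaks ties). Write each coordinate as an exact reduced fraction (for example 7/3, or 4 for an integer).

Clipped polygon: [(5,1) (11/2,1) (21/2,3) (5,3)]

1. After x ≥ 5: [(5,4/5) (13,4) (15,7) (17,20) (5,17)]
2. After x ≤ 19: [(5,4/5) (13,4) (15,7) (17,20) (5,17)]
3. After y ≥ 1: [(5,1) (11/2,1) (13,4) (15,7) (17,20) (5,17)]
4. After y ≤ 3: [(5,3) (5,1) (11/2,1) (21/2,3)]
5. Canonical ring: [(5,1) (11/2,1) (21/2,3) (5,3)]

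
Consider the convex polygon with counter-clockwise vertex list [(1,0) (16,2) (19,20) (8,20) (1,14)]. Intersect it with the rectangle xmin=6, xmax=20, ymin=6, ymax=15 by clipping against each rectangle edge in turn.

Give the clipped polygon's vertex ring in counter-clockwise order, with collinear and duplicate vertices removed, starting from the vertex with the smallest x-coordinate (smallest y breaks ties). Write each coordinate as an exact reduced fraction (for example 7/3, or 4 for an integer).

1. After x ≥ 6: [(6,2/3) (16,2) (19,20) (8,20) (6,128/7)]
2. After x ≤ 20: [(6,2/3) (16,2) (19,20) (8,20) (6,128/7)]
3. After y ≥ 6: [(6,6) (50/3,6) (19,20) (8,20) (6,128/7)]
4. After y ≤ 15: [(6,15) (6,6) (50/3,6) (109/6,15)]
5. Canonical ring: [(6,6) (50/3,6) (109/6,15) (6,15)]

Clipped polygon: [(6,6) (50/3,6) (109/6,15) (6,15)]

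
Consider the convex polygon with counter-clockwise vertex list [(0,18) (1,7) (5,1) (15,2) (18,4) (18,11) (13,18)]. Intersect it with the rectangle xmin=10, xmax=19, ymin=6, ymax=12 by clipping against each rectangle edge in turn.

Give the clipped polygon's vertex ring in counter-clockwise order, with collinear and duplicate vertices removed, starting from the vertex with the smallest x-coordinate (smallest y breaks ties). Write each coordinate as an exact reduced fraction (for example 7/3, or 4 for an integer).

Clipped polygon: [(10,6) (18,6) (18,11) (121/7,12) (10,12)]

1. After x ≥ 10: [(10,18) (10,3/2) (15,2) (18,4) (18,11) (13,18)]
2. After x ≤ 19: [(10,18) (10,3/2) (15,2) (18,4) (18,11) (13,18)]
3. After y ≥ 6: [(10,18) (10,6) (18,6) (18,11) (13,18)]
4. After y ≤ 12: [(10,12) (10,6) (18,6) (18,11) (121/7,12)]
5. Canonical ring: [(10,6) (18,6) (18,11) (121/7,12) (10,12)]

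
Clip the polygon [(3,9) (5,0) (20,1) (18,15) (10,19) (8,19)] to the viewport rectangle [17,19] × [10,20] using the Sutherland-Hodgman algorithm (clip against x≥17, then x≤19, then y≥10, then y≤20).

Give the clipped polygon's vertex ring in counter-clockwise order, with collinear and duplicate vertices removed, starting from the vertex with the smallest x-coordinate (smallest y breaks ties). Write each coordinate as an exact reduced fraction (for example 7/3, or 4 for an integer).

Clipped polygon: [(17,10) (131/7,10) (18,15) (17,31/2)]

1. After x ≥ 17: [(17,4/5) (20,1) (18,15) (17,31/2)]
2. After x ≤ 19: [(17,4/5) (19,14/15) (19,8) (18,15) (17,31/2)]
3. After y ≥ 10: [(17,10) (131/7,10) (18,15) (17,31/2)]
4. After y ≤ 20: [(17,10) (131/7,10) (18,15) (17,31/2)]
5. Canonical ring: [(17,10) (131/7,10) (18,15) (17,31/2)]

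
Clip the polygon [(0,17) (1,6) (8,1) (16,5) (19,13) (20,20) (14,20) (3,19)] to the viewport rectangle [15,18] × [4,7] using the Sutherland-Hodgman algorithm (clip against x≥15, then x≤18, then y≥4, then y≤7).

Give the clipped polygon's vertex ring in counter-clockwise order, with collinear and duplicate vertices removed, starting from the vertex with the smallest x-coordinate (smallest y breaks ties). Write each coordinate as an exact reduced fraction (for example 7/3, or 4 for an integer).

1. After x ≥ 15: [(15,9/2) (16,5) (19,13) (20,20) (15,20)]
2. After x ≤ 18: [(15,9/2) (16,5) (18,31/3) (18,20) (15,20)]
3. After y ≥ 4: [(15,9/2) (16,5) (18,31/3) (18,20) (15,20)]
4. After y ≤ 7: [(15,7) (15,9/2) (16,5) (67/4,7)]
5. Canonical ring: [(15,9/2) (16,5) (67/4,7) (15,7)]

Clipped polygon: [(15,9/2) (16,5) (67/4,7) (15,7)]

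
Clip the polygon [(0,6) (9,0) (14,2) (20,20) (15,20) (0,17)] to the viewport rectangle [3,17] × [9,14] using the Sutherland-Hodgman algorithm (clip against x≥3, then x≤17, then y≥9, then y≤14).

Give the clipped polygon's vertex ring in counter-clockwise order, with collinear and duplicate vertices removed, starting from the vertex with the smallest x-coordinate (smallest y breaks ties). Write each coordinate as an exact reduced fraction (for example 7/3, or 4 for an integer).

Clipped polygon: [(3,9) (49/3,9) (17,11) (17,14) (3,14)]

1. After x ≥ 3: [(3,4) (9,0) (14,2) (20,20) (15,20) (3,88/5)]
2. After x ≤ 17: [(3,4) (9,0) (14,2) (17,11) (17,20) (15,20) (3,88/5)]
3. After y ≥ 9: [(3,9) (49/3,9) (17,11) (17,20) (15,20) (3,88/5)]
4. After y ≤ 14: [(3,14) (3,9) (49/3,9) (17,11) (17,14)]
5. Canonical ring: [(3,9) (49/3,9) (17,11) (17,14) (3,14)]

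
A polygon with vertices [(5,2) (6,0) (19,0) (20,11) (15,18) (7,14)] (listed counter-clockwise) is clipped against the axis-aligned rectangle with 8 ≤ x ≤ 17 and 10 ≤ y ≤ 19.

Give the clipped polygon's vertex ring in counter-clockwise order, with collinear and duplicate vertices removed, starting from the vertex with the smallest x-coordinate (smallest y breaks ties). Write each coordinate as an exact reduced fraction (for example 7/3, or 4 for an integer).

Clipped polygon: [(8,10) (17,10) (17,76/5) (15,18) (8,29/2)]

1. After x ≥ 8: [(8,0) (19,0) (20,11) (15,18) (8,29/2)]
2. After x ≤ 17: [(8,0) (17,0) (17,76/5) (15,18) (8,29/2)]
3. After y ≥ 10: [(8,10) (17,10) (17,76/5) (15,18) (8,29/2)]
4. After y ≤ 19: [(8,10) (17,10) (17,76/5) (15,18) (8,29/2)]
5. Canonical ring: [(8,10) (17,10) (17,76/5) (15,18) (8,29/2)]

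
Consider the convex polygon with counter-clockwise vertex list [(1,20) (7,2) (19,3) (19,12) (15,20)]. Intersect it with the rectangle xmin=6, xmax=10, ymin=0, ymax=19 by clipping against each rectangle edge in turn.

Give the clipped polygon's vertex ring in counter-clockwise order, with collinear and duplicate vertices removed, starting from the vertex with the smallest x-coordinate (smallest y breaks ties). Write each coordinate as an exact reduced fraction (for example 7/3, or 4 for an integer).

1. After x ≥ 6: [(6,20) (6,5) (7,2) (19,3) (19,12) (15,20)]
2. After x ≤ 10: [(10,20) (6,20) (6,5) (7,2) (10,9/4)]
3. After y ≥ 0: [(10,20) (6,20) (6,5) (7,2) (10,9/4)]
4. After y ≤ 19: [(10,19) (6,19) (6,5) (7,2) (10,9/4)]
5. Canonical ring: [(6,5) (7,2) (10,9/4) (10,19) (6,19)]

Clipped polygon: [(6,5) (7,2) (10,9/4) (10,19) (6,19)]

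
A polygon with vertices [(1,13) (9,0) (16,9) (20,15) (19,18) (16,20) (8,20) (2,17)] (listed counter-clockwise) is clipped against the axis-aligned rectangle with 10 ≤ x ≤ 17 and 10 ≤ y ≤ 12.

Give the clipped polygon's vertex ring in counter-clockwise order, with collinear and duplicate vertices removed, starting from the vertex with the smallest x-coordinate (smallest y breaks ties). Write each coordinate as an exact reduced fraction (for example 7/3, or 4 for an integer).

Clipped polygon: [(10,10) (50/3,10) (17,21/2) (17,12) (10,12)]

1. After x ≥ 10: [(10,9/7) (16,9) (20,15) (19,18) (16,20) (10,20)]
2. After x ≤ 17: [(10,9/7) (16,9) (17,21/2) (17,58/3) (16,20) (10,20)]
3. After y ≥ 10: [(10,10) (50/3,10) (17,21/2) (17,58/3) (16,20) (10,20)]
4. After y ≤ 12: [(10,12) (10,10) (50/3,10) (17,21/2) (17,12)]
5. Canonical ring: [(10,10) (50/3,10) (17,21/2) (17,12) (10,12)]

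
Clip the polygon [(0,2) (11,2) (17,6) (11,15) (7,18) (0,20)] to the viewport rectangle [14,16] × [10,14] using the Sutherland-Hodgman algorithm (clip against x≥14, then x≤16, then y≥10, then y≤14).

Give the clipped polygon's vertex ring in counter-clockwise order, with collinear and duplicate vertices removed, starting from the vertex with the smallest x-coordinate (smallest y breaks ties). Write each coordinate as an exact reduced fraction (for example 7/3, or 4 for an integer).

Clipped polygon: [(14,10) (43/3,10) (14,21/2)]

1. After x ≥ 14: [(14,4) (17,6) (14,21/2)]
2. After x ≤ 16: [(14,4) (16,16/3) (16,15/2) (14,21/2)]
3. After y ≥ 10: [(14,10) (43/3,10) (14,21/2)]
4. After y ≤ 14: [(14,10) (43/3,10) (14,21/2)]
5. Canonical ring: [(14,10) (43/3,10) (14,21/2)]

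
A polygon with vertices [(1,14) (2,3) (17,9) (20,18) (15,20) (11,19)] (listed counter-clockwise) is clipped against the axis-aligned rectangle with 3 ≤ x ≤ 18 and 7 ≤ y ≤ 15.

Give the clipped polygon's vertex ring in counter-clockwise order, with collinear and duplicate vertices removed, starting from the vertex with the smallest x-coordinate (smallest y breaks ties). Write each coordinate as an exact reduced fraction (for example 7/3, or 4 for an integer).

1. After x ≥ 3: [(3,15) (3,17/5) (17,9) (20,18) (15,20) (11,19)]
2. After x ≤ 18: [(3,15) (3,17/5) (17,9) (18,12) (18,94/5) (15,20) (11,19)]
3. After y ≥ 7: [(3,15) (3,7) (12,7) (17,9) (18,12) (18,94/5) (15,20) (11,19)]
4. After y ≤ 15: [(3,15) (3,15) (3,7) (12,7) (17,9) (18,12) (18,15)]
5. Canonical ring: [(3,7) (12,7) (17,9) (18,12) (18,15) (3,15)]

Clipped polygon: [(3,7) (12,7) (17,9) (18,12) (18,15) (3,15)]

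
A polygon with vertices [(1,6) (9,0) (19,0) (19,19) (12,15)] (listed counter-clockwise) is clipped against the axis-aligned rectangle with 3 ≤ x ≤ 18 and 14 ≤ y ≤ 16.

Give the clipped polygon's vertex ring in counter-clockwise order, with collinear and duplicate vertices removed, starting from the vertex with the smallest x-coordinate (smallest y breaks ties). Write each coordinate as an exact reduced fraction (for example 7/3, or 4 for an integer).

Clipped polygon: [(97/9,14) (18,14) (18,16) (55/4,16) (12,15)]

1. After x ≥ 3: [(3,84/11) (3,9/2) (9,0) (19,0) (19,19) (12,15)]
2. After x ≤ 18: [(3,84/11) (3,9/2) (9,0) (18,0) (18,129/7) (12,15)]
3. After y ≥ 14: [(97/9,14) (18,14) (18,129/7) (12,15)]
4. After y ≤ 16: [(97/9,14) (18,14) (18,16) (55/4,16) (12,15)]
5. Canonical ring: [(97/9,14) (18,14) (18,16) (55/4,16) (12,15)]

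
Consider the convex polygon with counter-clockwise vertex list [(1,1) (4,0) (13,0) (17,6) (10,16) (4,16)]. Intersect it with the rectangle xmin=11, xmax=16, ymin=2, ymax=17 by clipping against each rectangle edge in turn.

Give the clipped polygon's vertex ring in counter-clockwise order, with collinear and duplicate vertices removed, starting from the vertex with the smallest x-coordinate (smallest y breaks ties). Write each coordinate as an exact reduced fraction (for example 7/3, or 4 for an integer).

1. After x ≥ 11: [(11,0) (13,0) (17,6) (11,102/7)]
2. After x ≤ 16: [(11,0) (13,0) (16,9/2) (16,52/7) (11,102/7)]
3. After y ≥ 2: [(11,2) (43/3,2) (16,9/2) (16,52/7) (11,102/7)]
4. After y ≤ 17: [(11,2) (43/3,2) (16,9/2) (16,52/7) (11,102/7)]
5. Canonical ring: [(11,2) (43/3,2) (16,9/2) (16,52/7) (11,102/7)]

Clipped polygon: [(11,2) (43/3,2) (16,9/2) (16,52/7) (11,102/7)]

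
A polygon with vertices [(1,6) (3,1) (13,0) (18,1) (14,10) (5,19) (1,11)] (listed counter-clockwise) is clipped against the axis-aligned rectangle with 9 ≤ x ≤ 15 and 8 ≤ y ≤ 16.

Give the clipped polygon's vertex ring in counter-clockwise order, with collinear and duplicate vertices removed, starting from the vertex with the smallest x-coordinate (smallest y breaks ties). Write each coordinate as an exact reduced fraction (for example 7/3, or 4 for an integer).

1. After x ≥ 9: [(9,2/5) (13,0) (18,1) (14,10) (9,15)]
2. After x ≤ 15: [(9,2/5) (13,0) (15,2/5) (15,31/4) (14,10) (9,15)]
3. After y ≥ 8: [(9,8) (134/9,8) (14,10) (9,15)]
4. After y ≤ 16: [(9,8) (134/9,8) (14,10) (9,15)]
5. Canonical ring: [(9,8) (134/9,8) (14,10) (9,15)]

Clipped polygon: [(9,8) (134/9,8) (14,10) (9,15)]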